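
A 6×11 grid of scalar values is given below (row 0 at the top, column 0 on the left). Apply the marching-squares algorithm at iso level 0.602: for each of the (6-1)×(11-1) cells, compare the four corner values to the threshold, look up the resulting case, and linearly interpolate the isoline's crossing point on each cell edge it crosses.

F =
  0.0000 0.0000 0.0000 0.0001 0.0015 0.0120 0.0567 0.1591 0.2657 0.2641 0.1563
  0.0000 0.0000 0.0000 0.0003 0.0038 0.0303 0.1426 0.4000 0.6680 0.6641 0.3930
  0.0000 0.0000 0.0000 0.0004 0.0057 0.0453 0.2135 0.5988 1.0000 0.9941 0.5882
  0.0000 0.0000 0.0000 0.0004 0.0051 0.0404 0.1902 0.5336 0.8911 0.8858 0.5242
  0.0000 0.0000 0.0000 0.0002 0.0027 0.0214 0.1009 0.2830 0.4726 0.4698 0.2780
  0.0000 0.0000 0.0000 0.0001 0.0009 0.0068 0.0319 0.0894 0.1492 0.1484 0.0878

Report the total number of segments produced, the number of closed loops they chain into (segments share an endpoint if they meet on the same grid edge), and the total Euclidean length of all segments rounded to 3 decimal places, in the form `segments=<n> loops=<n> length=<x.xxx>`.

segments=10 loops=1 length=9.199

cell (0,7): code 0100 → (0.836,8.000)–(1.000,7.754)
cell (0,8): code 1100 → (0.845,9.000)–(0.836,8.000)
cell (0,9): code 1000 → (1.000,9.229)–(0.845,9.000)
cell (1,7): code 0110 → (1.000,7.754)–(2.000,7.008)
cell (1,9): code 1001 → (2.000,9.966)–(1.000,9.229)
cell (2,7): code 0110 → (2.000,7.008)–(3.000,7.191)
cell (2,9): code 1001 → (3.000,9.785)–(2.000,9.966)
cell (3,7): code 0010 → (3.000,7.191)–(3.691,8.000)
cell (3,8): code 0011 → (3.691,8.000)–(3.682,9.000)
cell (3,9): code 0001 → (3.682,9.000)–(3.000,9.785)
total: 10 segments, chained into 1 closed loop(s), length Σ = 9.198774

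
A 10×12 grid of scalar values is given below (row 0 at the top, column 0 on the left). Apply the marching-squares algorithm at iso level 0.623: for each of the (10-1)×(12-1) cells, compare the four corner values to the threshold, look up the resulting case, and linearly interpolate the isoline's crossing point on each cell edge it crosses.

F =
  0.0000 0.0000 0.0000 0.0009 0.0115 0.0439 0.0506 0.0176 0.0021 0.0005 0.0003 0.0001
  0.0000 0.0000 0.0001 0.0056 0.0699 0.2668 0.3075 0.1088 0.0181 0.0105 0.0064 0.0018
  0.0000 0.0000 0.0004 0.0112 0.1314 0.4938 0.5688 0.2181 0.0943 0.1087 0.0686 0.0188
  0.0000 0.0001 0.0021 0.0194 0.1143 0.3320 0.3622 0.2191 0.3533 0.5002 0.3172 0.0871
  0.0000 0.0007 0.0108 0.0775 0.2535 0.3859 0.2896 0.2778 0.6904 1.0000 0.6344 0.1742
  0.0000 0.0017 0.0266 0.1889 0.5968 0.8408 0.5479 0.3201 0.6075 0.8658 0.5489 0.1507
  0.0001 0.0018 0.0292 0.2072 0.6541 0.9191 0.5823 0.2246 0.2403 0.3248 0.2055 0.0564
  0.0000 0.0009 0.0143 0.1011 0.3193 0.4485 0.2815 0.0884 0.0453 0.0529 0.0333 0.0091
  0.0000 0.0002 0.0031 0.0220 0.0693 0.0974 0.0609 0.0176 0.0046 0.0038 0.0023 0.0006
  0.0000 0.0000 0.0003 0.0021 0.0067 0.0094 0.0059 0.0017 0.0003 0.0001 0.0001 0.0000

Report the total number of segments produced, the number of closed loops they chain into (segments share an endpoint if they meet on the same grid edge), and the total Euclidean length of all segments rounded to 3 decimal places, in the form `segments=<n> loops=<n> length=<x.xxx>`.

segments=18 loops=2 length=12.920

cell (3,7): code 0100 → (3.800,8.000)–(4.000,7.837)
cell (3,8): code 1100 → (3.246,9.000)–(3.800,8.000)
cell (3,9): code 1100 → (3.964,10.000)–(3.246,9.000)
cell (3,10): code 1000 → (4.000,10.025)–(3.964,10.000)
cell (4,4): code 0100 → (4.521,5.000)–(5.000,4.107)
cell (4,5): code 1000 → (5.000,5.744)–(4.521,5.000)
cell (4,7): code 0010 → (4.000,7.837)–(4.813,8.000)
cell (4,8): code 0111 → (4.813,8.000)–(5.000,8.060)
cell (4,9): code 1011 → (5.000,9.766)–(4.133,10.000)
cell (4,10): code 0001 → (4.133,10.000)–(4.000,10.025)
cell (5,3): code 0100 → (5.457,4.000)–(6.000,3.930)
cell (5,4): code 1110 → (5.000,4.107)–(5.457,4.000)
cell (5,5): code 1001 → (6.000,5.879)–(5.000,5.744)
cell (5,8): code 0010 → (5.000,8.060)–(5.449,9.000)
cell (5,9): code 0001 → (5.449,9.000)–(5.000,9.766)
cell (6,3): code 0010 → (6.000,3.930)–(6.093,4.000)
cell (6,4): code 0011 → (6.093,4.000)–(6.629,5.000)
cell (6,5): code 0001 → (6.629,5.000)–(6.000,5.879)
total: 18 segments, chained into 2 closed loop(s), length Σ = 12.920258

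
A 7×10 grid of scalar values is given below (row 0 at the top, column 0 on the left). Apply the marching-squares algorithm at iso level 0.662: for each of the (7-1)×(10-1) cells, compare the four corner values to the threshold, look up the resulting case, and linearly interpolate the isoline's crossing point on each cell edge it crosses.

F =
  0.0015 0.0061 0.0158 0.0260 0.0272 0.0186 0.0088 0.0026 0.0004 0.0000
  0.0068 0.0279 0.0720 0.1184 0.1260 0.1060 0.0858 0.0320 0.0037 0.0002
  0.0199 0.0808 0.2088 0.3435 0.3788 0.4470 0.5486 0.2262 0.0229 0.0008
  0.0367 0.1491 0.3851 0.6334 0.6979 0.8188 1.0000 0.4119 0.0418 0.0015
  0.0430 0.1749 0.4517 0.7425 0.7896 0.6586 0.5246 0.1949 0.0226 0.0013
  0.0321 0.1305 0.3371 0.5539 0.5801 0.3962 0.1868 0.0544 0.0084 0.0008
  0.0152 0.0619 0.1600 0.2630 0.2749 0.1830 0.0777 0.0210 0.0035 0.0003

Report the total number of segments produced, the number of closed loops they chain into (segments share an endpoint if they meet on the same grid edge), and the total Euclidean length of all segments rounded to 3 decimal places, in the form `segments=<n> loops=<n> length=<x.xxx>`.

segments=12 loops=1 length=9.571

cell (2,3): code 0100 → (2.887,4.000)–(3.000,3.443)
cell (2,4): code 1100 → (2.578,5.000)–(2.887,4.000)
cell (2,5): code 1100 → (2.251,6.000)–(2.578,5.000)
cell (2,6): code 1000 → (3.000,6.575)–(2.251,6.000)
cell (3,2): code 0100 → (3.262,3.000)–(4.000,2.723)
cell (3,3): code 1110 → (3.000,3.443)–(3.262,3.000)
cell (3,4): code 1011 → (4.000,4.974)–(3.979,5.000)
cell (3,5): code 0011 → (3.979,5.000)–(3.711,6.000)
cell (3,6): code 0001 → (3.711,6.000)–(3.000,6.575)
cell (4,2): code 0010 → (4.000,2.723)–(4.427,3.000)
cell (4,3): code 0011 → (4.427,3.000)–(4.609,4.000)
cell (4,4): code 0001 → (4.609,4.000)–(4.000,4.974)
total: 12 segments, chained into 1 closed loop(s), length Σ = 9.570783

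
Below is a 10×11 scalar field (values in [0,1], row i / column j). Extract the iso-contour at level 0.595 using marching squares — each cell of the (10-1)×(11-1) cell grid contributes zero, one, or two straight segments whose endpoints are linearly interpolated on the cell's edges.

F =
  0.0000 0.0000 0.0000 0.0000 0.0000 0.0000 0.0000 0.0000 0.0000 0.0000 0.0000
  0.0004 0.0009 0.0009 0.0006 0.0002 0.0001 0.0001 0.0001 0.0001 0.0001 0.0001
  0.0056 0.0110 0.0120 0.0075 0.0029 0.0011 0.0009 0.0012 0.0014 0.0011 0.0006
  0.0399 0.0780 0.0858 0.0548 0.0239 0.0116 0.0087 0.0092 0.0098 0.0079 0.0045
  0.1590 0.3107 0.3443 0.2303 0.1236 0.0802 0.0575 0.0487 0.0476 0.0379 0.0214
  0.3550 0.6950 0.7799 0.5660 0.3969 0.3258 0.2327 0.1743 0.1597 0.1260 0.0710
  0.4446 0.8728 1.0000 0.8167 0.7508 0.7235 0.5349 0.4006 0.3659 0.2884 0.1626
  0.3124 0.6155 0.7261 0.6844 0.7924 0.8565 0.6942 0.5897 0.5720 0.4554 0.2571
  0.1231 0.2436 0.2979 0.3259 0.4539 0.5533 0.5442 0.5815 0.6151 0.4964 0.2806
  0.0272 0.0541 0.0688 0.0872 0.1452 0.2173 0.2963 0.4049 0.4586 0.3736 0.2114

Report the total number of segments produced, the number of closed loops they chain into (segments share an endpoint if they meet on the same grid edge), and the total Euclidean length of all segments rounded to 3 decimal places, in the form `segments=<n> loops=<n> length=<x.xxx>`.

cell (4,0): code 0100 → (4.740,1.000)–(5.000,0.706)
cell (4,1): code 1100 → (4.576,2.000)–(4.740,1.000)
cell (4,2): code 1000 → (5.000,2.864)–(4.576,2.000)
cell (5,0): code 0110 → (5.000,0.706)–(6.000,0.351)
cell (5,2): code 1101 → (5.116,3.000)–(5.000,2.864)
cell (5,3): code 1100 → (5.560,4.000)–(5.116,3.000)
cell (5,4): code 1100 → (5.677,5.000)–(5.560,4.000)
cell (5,5): code 1000 → (6.000,5.681)–(5.677,5.000)
cell (6,0): code 0110 → (6.000,0.351)–(7.000,0.932)
cell (6,5): code 1101 → (6.377,6.000)–(6.000,5.681)
cell (6,6): code 1000 → (7.000,6.949)–(6.377,6.000)
cell (7,0): code 0010 → (7.000,0.932)–(7.055,1.000)
cell (7,1): code 0011 → (7.055,1.000)–(7.306,2.000)
cell (7,2): code 0011 → (7.306,2.000)–(7.249,3.000)
cell (7,3): code 0011 → (7.249,3.000)–(7.583,4.000)
cell (7,4): code 0011 → (7.583,4.000)–(7.862,5.000)
cell (7,5): code 0011 → (7.862,5.000)–(7.661,6.000)
cell (7,6): code 0001 → (7.661,6.000)–(7.000,6.949)
cell (7,7): code 0100 → (7.534,8.000)–(8.000,7.402)
cell (7,8): code 1000 → (8.000,8.169)–(7.534,8.000)
cell (8,7): code 0010 → (8.000,7.402)–(8.128,8.000)
cell (8,8): code 0001 → (8.128,8.000)–(8.000,8.169)
total: 22 segments, chained into 2 closed loop(s), length Σ = 17.717598

segments=22 loops=2 length=17.718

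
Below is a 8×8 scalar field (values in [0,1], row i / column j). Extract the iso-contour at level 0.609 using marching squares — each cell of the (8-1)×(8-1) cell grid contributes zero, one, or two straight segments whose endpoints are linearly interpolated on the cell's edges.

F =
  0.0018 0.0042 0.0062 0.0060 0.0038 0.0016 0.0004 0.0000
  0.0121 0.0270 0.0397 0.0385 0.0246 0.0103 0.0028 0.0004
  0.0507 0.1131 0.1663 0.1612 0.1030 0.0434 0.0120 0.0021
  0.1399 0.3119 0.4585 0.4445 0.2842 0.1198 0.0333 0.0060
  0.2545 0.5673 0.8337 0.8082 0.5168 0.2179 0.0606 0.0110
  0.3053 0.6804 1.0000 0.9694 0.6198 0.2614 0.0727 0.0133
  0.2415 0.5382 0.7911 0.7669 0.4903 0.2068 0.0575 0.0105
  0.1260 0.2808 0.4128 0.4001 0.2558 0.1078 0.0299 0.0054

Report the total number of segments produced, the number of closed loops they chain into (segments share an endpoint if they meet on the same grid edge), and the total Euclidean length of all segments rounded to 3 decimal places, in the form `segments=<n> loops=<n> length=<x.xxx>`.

segments=14 loops=1 length=9.821

cell (3,1): code 0100 → (3.401,2.000)–(4.000,1.157)
cell (3,2): code 1100 → (3.452,3.000)–(3.401,2.000)
cell (3,3): code 1000 → (4.000,3.684)–(3.452,3.000)
cell (4,0): code 0100 → (4.369,1.000)–(5.000,0.810)
cell (4,1): code 1110 → (4.000,1.157)–(4.369,1.000)
cell (4,3): code 1101 → (4.895,4.000)–(4.000,3.684)
cell (4,4): code 1000 → (5.000,4.030)–(4.895,4.000)
cell (5,0): code 0010 → (5.000,0.810)–(5.502,1.000)
cell (5,1): code 0111 → (5.502,1.000)–(6.000,1.280)
cell (5,3): code 1011 → (6.000,3.571)–(5.083,4.000)
cell (5,4): code 0001 → (5.083,4.000)–(5.000,4.030)
cell (6,1): code 0010 → (6.000,1.280)–(6.481,2.000)
cell (6,2): code 0011 → (6.481,2.000)–(6.430,3.000)
cell (6,3): code 0001 → (6.430,3.000)–(6.000,3.571)
total: 14 segments, chained into 1 closed loop(s), length Σ = 9.821496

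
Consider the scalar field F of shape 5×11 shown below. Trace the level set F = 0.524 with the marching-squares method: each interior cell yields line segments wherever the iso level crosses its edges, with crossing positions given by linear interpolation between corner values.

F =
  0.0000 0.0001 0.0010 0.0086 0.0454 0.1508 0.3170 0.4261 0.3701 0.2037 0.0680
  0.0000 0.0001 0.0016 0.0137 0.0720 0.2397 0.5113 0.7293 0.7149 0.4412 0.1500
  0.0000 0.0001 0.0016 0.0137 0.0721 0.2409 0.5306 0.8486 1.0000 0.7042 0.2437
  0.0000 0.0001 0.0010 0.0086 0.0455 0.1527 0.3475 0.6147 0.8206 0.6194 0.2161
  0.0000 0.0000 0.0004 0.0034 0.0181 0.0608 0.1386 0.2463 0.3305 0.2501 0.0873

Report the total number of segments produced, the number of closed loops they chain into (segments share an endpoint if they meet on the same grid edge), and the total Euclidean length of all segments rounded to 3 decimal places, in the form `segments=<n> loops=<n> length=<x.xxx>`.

cell (0,6): code 0100 → (0.323,7.000)–(1.000,6.058)
cell (0,7): code 1100 → (0.446,8.000)–(0.323,7.000)
cell (0,8): code 1000 → (1.000,8.697)–(0.446,8.000)
cell (1,5): code 0100 → (1.658,6.000)–(2.000,5.977)
cell (1,6): code 1110 → (1.000,6.058)–(1.658,6.000)
cell (1,8): code 1101 → (1.315,9.000)–(1.000,8.697)
cell (1,9): code 1000 → (2.000,9.391)–(1.315,9.000)
cell (2,5): code 0010 → (2.000,5.977)–(2.036,6.000)
cell (2,6): code 0111 → (2.036,6.000)–(3.000,6.661)
cell (2,9): code 1001 → (3.000,9.237)–(2.000,9.391)
cell (3,6): code 0010 → (3.000,6.661)–(3.246,7.000)
cell (3,7): code 0011 → (3.246,7.000)–(3.605,8.000)
cell (3,8): code 0011 → (3.605,8.000)–(3.258,9.000)
cell (3,9): code 0001 → (3.258,9.000)–(3.000,9.237)
total: 14 segments, chained into 1 closed loop(s), length Σ = 10.400629

segments=14 loops=1 length=10.401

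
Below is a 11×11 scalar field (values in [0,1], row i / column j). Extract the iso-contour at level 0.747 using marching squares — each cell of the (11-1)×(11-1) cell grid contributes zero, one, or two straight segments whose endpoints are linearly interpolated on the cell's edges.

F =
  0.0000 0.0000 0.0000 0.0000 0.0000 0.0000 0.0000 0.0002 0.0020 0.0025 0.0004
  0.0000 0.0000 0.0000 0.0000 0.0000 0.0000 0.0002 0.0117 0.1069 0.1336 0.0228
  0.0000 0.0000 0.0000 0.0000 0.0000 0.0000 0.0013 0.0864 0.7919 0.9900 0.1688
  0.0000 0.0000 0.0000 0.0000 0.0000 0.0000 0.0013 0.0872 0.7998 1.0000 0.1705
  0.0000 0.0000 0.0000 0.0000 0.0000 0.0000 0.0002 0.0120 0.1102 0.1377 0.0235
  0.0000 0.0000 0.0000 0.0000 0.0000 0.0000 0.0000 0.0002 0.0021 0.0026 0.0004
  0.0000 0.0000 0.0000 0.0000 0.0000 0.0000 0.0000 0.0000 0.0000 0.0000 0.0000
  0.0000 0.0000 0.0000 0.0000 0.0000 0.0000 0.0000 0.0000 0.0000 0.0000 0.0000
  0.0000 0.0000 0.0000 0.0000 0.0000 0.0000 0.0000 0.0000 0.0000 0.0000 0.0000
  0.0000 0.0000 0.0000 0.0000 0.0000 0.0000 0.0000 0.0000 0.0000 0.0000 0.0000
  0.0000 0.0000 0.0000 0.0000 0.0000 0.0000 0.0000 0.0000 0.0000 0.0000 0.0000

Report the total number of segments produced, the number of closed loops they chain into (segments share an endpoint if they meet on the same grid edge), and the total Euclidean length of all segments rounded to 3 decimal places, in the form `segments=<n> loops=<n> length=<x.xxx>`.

segments=8 loops=1 length=5.078

cell (1,7): code 0100 → (1.934,8.000)–(2.000,7.936)
cell (1,8): code 1100 → (1.716,9.000)–(1.934,8.000)
cell (1,9): code 1000 → (2.000,9.296)–(1.716,9.000)
cell (2,7): code 0110 → (2.000,7.936)–(3.000,7.926)
cell (2,9): code 1001 → (3.000,9.305)–(2.000,9.296)
cell (3,7): code 0010 → (3.000,7.926)–(3.077,8.000)
cell (3,8): code 0011 → (3.077,8.000)–(3.293,9.000)
cell (3,9): code 0001 → (3.293,9.000)–(3.000,9.305)
total: 8 segments, chained into 1 closed loop(s), length Σ = 5.077955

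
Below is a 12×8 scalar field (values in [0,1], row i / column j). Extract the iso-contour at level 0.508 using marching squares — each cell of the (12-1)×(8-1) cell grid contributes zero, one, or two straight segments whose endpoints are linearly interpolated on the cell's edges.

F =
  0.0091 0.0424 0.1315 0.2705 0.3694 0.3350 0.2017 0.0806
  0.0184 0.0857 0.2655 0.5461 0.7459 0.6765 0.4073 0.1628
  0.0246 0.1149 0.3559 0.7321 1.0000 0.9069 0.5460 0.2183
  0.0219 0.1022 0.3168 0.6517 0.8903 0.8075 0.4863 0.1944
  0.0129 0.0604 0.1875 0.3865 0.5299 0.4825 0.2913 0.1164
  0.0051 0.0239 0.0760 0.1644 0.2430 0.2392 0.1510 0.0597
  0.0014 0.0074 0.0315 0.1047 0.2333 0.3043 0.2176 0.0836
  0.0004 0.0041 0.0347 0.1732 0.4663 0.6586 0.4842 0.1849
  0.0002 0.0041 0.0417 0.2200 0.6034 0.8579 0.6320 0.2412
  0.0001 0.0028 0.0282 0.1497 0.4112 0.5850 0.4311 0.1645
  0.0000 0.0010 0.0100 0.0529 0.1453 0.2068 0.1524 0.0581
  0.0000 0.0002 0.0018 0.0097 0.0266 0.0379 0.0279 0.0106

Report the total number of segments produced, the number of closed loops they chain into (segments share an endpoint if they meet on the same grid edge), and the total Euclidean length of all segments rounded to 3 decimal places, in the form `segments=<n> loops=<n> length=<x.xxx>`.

cell (0,2): code 0100 → (0.862,3.000)–(1.000,2.864)
cell (0,3): code 1100 → (0.368,4.000)–(0.862,3.000)
cell (0,4): code 1100 → (0.507,5.000)–(0.368,4.000)
cell (0,5): code 1000 → (1.000,5.626)–(0.507,5.000)
cell (1,2): code 0110 → (1.000,2.864)–(2.000,2.404)
cell (1,5): code 1101 → (1.726,6.000)–(1.000,5.626)
cell (1,6): code 1000 → (2.000,6.116)–(1.726,6.000)
cell (2,2): code 0110 → (2.000,2.404)–(3.000,2.571)
cell (2,5): code 1011 → (3.000,5.932)–(2.637,6.000)
cell (2,6): code 0001 → (2.637,6.000)–(2.000,6.116)
cell (3,2): code 0010 → (3.000,2.571)–(3.542,3.000)
cell (3,3): code 0111 → (3.542,3.000)–(4.000,3.847)
cell (3,4): code 1011 → (4.000,4.462)–(3.922,5.000)
cell (3,5): code 0001 → (3.922,5.000)–(3.000,5.932)
cell (4,3): code 0010 → (4.000,3.847)–(4.076,4.000)
cell (4,4): code 0001 → (4.076,4.000)–(4.000,4.462)
cell (6,4): code 0100 → (6.575,5.000)–(7.000,4.217)
cell (6,5): code 1000 → (7.000,5.864)–(6.575,5.000)
cell (7,3): code 0100 → (7.304,4.000)–(8.000,3.751)
cell (7,4): code 1110 → (7.000,4.217)–(7.304,4.000)
cell (7,5): code 1101 → (7.161,6.000)–(7.000,5.864)
cell (7,6): code 1000 → (8.000,6.317)–(7.161,6.000)
cell (8,3): code 0010 → (8.000,3.751)–(8.496,4.000)
cell (8,4): code 0111 → (8.496,4.000)–(9.000,4.557)
cell (8,5): code 1011 → (9.000,5.500)–(8.617,6.000)
cell (8,6): code 0001 → (8.617,6.000)–(8.000,6.317)
cell (9,4): code 0010 → (9.000,4.557)–(9.204,5.000)
cell (9,5): code 0001 → (9.204,5.000)–(9.000,5.500)
total: 28 segments, chained into 2 closed loop(s), length Σ = 19.240459

segments=28 loops=2 length=19.240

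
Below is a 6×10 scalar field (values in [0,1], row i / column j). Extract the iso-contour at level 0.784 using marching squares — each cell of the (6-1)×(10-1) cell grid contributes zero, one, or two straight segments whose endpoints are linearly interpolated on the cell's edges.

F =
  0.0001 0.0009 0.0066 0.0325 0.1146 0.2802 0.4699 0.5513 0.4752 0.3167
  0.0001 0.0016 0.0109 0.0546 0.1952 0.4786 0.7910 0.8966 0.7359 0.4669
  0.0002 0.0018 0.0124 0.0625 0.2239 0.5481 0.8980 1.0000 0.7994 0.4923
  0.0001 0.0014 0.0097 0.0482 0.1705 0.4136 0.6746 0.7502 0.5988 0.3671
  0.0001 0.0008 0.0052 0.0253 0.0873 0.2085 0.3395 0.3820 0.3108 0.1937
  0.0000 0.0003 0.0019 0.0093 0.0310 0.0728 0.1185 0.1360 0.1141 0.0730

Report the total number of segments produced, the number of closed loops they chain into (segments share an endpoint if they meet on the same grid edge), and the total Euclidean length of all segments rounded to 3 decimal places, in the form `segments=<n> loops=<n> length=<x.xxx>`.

segments=10 loops=1 length=6.988

cell (0,5): code 0100 → (0.978,6.000)–(1.000,5.978)
cell (0,6): code 1100 → (0.674,7.000)–(0.978,6.000)
cell (0,7): code 1000 → (1.000,7.701)–(0.674,7.000)
cell (1,5): code 0110 → (1.000,5.978)–(2.000,5.674)
cell (1,7): code 1101 → (1.757,8.000)–(1.000,7.701)
cell (1,8): code 1000 → (2.000,8.050)–(1.757,8.000)
cell (2,5): code 0010 → (2.000,5.674)–(2.510,6.000)
cell (2,6): code 0011 → (2.510,6.000)–(2.865,7.000)
cell (2,7): code 0011 → (2.865,7.000)–(2.077,8.000)
cell (2,8): code 0001 → (2.077,8.000)–(2.000,8.050)
total: 10 segments, chained into 1 closed loop(s), length Σ = 6.987707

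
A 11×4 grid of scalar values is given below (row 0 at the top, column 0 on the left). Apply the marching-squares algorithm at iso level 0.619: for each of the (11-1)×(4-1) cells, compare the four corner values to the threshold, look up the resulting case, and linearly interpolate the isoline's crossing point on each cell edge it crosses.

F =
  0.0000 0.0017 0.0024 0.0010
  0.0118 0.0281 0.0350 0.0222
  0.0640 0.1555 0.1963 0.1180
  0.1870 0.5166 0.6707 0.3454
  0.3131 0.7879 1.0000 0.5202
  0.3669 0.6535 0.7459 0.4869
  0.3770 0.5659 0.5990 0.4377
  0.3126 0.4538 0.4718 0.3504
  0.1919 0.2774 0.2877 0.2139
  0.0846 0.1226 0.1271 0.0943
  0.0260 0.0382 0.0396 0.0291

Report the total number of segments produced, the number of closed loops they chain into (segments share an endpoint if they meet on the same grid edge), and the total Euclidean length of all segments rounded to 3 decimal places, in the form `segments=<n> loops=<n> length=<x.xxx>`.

cell (2,1): code 0100 → (2.891,2.000)–(3.000,1.665)
cell (2,2): code 1000 → (3.000,2.159)–(2.891,2.000)
cell (3,0): code 0100 → (3.377,1.000)–(4.000,0.644)
cell (3,1): code 1110 → (3.000,1.665)–(3.377,1.000)
cell (3,2): code 1001 → (4.000,2.794)–(3.000,2.159)
cell (4,0): code 0110 → (4.000,0.644)–(5.000,0.880)
cell (4,2): code 1001 → (5.000,2.490)–(4.000,2.794)
cell (5,0): code 0010 → (5.000,0.880)–(5.394,1.000)
cell (5,1): code 0011 → (5.394,1.000)–(5.864,2.000)
cell (5,2): code 0001 → (5.864,2.000)–(5.000,2.490)
total: 10 segments, chained into 1 closed loop(s), length Σ = 7.793801

segments=10 loops=1 length=7.794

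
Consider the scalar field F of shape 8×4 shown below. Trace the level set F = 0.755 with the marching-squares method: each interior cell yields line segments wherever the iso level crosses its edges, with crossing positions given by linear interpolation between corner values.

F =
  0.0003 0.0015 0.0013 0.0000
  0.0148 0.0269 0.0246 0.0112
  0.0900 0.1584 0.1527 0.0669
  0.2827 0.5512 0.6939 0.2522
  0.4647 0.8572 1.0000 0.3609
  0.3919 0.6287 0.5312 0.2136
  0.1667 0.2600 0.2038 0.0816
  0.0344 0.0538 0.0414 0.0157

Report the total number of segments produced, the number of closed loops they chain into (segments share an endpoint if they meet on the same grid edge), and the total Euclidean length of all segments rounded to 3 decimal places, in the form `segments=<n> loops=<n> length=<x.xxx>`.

segments=6 loops=1 length=4.583

cell (3,0): code 0100 → (3.666,1.000)–(4.000,0.740)
cell (3,1): code 1100 → (3.200,2.000)–(3.666,1.000)
cell (3,2): code 1000 → (4.000,2.383)–(3.200,2.000)
cell (4,0): code 0010 → (4.000,0.740)–(4.447,1.000)
cell (4,1): code 0011 → (4.447,1.000)–(4.523,2.000)
cell (4,2): code 0001 → (4.523,2.000)–(4.000,2.383)
total: 6 segments, chained into 1 closed loop(s), length Σ = 4.582880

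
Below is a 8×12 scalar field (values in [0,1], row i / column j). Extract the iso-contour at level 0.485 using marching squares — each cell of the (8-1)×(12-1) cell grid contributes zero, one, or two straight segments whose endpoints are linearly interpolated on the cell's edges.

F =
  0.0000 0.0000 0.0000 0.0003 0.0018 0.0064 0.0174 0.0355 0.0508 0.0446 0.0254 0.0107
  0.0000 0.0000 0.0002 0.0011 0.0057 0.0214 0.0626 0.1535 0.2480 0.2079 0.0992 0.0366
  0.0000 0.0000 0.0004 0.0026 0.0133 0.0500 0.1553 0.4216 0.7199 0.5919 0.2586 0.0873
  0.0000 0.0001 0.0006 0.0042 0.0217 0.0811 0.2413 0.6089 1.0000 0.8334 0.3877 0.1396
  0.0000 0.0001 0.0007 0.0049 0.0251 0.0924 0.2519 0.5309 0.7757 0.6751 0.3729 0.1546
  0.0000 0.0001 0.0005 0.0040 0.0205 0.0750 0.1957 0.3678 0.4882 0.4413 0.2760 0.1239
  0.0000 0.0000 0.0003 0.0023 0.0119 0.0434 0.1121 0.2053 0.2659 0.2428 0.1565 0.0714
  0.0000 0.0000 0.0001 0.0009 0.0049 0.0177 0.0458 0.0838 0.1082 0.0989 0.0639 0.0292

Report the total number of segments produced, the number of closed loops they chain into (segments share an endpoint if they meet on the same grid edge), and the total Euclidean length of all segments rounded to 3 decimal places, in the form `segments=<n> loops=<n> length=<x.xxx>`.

segments=14 loops=1 length=10.264

cell (1,7): code 0100 → (1.502,8.000)–(2.000,7.213)
cell (1,8): code 1100 → (1.722,9.000)–(1.502,8.000)
cell (1,9): code 1000 → (2.000,9.321)–(1.722,9.000)
cell (2,6): code 0100 → (2.338,7.000)–(3.000,6.663)
cell (2,7): code 1110 → (2.000,7.213)–(2.338,7.000)
cell (2,9): code 1001 → (3.000,9.782)–(2.000,9.321)
cell (3,6): code 0110 → (3.000,6.663)–(4.000,6.835)
cell (3,9): code 1001 → (4.000,9.629)–(3.000,9.782)
cell (4,6): code 0010 → (4.000,6.835)–(4.281,7.000)
cell (4,7): code 0111 → (4.281,7.000)–(5.000,7.973)
cell (4,8): code 1011 → (5.000,8.068)–(4.813,9.000)
cell (4,9): code 0001 → (4.813,9.000)–(4.000,9.629)
cell (5,7): code 0010 → (5.000,7.973)–(5.014,8.000)
cell (5,8): code 0001 → (5.014,8.000)–(5.000,8.068)
total: 14 segments, chained into 1 closed loop(s), length Σ = 10.263886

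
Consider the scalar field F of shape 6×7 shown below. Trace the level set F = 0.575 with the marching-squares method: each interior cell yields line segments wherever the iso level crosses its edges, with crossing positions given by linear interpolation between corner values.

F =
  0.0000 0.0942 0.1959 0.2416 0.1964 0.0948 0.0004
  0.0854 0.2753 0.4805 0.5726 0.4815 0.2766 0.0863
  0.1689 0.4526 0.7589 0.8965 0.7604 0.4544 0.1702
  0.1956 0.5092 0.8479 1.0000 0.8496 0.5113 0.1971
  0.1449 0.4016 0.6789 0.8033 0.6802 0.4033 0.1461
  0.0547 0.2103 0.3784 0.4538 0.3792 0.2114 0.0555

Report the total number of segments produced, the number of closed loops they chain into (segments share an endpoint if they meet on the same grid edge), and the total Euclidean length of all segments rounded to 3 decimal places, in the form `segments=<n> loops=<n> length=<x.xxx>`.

cell (1,1): code 0100 → (1.339,2.000)–(2.000,1.400)
cell (1,2): code 1100 → (1.007,3.000)–(1.339,2.000)
cell (1,3): code 1100 → (1.335,4.000)–(1.007,3.000)
cell (1,4): code 1000 → (2.000,4.606)–(1.335,4.000)
cell (2,1): code 0110 → (2.000,1.400)–(3.000,1.194)
cell (2,4): code 1001 → (3.000,4.812)–(2.000,4.606)
cell (3,1): code 0110 → (3.000,1.194)–(4.000,1.625)
cell (3,4): code 1001 → (4.000,4.380)–(3.000,4.812)
cell (4,1): code 0010 → (4.000,1.625)–(4.346,2.000)
cell (4,2): code 0011 → (4.346,2.000)–(4.653,3.000)
cell (4,3): code 0011 → (4.653,3.000)–(4.350,4.000)
cell (4,4): code 0001 → (4.350,4.000)–(4.000,4.380)
total: 12 segments, chained into 1 closed loop(s), length Σ = 11.235508

segments=12 loops=1 length=11.236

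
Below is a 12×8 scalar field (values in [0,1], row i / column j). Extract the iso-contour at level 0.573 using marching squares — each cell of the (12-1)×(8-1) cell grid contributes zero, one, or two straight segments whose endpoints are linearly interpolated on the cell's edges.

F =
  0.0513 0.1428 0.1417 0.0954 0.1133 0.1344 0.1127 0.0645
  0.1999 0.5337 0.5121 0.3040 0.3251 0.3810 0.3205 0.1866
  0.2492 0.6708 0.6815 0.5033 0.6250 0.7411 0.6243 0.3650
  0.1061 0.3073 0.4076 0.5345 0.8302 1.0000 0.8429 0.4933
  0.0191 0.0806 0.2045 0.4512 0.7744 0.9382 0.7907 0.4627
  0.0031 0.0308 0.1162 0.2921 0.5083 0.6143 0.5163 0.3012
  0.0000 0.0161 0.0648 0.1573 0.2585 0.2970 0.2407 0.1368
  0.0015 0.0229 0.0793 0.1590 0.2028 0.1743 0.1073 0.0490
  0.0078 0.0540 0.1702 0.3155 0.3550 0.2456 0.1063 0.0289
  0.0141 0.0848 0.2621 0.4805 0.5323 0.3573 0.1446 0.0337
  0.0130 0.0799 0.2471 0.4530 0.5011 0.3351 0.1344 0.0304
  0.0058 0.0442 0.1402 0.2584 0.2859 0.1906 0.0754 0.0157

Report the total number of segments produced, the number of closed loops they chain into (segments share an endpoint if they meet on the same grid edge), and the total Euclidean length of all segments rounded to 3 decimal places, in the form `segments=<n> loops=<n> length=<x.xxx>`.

segments=20 loops=2 length=15.953

cell (1,0): code 0100 → (1.287,1.000)–(2.000,0.768)
cell (1,1): code 1100 → (1.360,2.000)–(1.287,1.000)
cell (1,2): code 1000 → (2.000,2.609)–(1.360,2.000)
cell (1,3): code 0100 → (1.827,4.000)–(2.000,3.573)
cell (1,4): code 1100 → (1.533,5.000)–(1.827,4.000)
cell (1,5): code 1100 → (1.831,6.000)–(1.533,5.000)
cell (1,6): code 1000 → (2.000,6.198)–(1.831,6.000)
cell (2,0): code 0010 → (2.000,0.768)–(2.269,1.000)
cell (2,1): code 0011 → (2.269,1.000)–(2.396,2.000)
cell (2,2): code 0001 → (2.396,2.000)–(2.000,2.609)
cell (2,3): code 0110 → (2.000,3.573)–(3.000,3.130)
cell (2,6): code 1001 → (3.000,6.772)–(2.000,6.198)
cell (3,3): code 0110 → (3.000,3.130)–(4.000,3.377)
cell (3,6): code 1001 → (4.000,6.664)–(3.000,6.772)
cell (4,3): code 0010 → (4.000,3.377)–(4.757,4.000)
cell (4,4): code 0111 → (4.757,4.000)–(5.000,4.610)
cell (4,5): code 1011 → (5.000,5.421)–(4.793,6.000)
cell (4,6): code 0001 → (4.793,6.000)–(4.000,6.664)
cell (5,4): code 0010 → (5.000,4.610)–(5.130,5.000)
cell (5,5): code 0001 → (5.130,5.000)–(5.000,5.421)
total: 20 segments, chained into 2 closed loop(s), length Σ = 15.953478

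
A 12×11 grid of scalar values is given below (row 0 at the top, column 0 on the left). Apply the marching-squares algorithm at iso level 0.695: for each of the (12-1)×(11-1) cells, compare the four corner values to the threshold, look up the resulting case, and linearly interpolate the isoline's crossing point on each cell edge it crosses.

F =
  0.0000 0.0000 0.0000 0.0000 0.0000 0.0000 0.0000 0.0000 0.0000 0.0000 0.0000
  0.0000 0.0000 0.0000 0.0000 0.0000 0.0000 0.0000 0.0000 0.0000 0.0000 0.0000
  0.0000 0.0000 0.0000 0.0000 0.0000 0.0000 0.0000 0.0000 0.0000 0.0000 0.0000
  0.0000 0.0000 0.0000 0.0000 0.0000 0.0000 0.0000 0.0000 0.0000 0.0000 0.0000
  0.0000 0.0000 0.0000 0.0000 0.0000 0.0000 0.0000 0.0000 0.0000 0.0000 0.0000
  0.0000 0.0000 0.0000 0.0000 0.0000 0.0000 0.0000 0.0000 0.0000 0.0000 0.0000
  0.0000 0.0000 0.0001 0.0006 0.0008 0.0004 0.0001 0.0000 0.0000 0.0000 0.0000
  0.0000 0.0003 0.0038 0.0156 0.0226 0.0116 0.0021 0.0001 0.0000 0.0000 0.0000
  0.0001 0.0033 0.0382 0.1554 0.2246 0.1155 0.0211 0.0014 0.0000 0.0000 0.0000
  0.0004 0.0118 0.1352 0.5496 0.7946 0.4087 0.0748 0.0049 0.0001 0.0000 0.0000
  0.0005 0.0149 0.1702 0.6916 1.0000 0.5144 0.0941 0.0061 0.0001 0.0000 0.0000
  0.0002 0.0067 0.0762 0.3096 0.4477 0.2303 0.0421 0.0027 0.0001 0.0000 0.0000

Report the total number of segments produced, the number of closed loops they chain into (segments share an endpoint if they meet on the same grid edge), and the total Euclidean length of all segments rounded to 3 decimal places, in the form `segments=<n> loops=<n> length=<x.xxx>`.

segments=6 loops=1 length=4.947

cell (8,3): code 0100 → (8.825,4.000)–(9.000,3.593)
cell (8,4): code 1000 → (9.000,4.258)–(8.825,4.000)
cell (9,3): code 0110 → (9.000,3.593)–(10.000,3.011)
cell (9,4): code 1001 → (10.000,4.628)–(9.000,4.258)
cell (10,3): code 0010 → (10.000,3.011)–(10.552,4.000)
cell (10,4): code 0001 → (10.552,4.000)–(10.000,4.628)
total: 6 segments, chained into 1 closed loop(s), length Σ = 4.946736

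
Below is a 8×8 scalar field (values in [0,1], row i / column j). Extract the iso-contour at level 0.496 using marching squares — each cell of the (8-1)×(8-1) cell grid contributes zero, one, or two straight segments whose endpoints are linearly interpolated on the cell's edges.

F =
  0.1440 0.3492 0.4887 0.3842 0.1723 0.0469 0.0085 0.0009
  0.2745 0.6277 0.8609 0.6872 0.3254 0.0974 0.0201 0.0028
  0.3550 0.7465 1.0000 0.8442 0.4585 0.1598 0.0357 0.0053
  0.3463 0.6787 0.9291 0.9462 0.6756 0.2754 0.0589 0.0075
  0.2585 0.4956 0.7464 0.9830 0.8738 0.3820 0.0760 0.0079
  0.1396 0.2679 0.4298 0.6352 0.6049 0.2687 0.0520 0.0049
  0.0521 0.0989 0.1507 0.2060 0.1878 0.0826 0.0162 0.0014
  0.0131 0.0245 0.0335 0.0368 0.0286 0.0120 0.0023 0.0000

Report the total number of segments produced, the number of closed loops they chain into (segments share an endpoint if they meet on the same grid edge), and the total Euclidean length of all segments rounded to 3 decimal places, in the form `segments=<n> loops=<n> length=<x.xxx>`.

cell (0,0): code 0100 → (0.527,1.000)–(1.000,0.627)
cell (0,1): code 1100 → (0.020,2.000)–(0.527,1.000)
cell (0,2): code 1100 → (0.369,3.000)–(0.020,2.000)
cell (0,3): code 1000 → (1.000,3.528)–(0.369,3.000)
cell (1,0): code 0110 → (1.000,0.627)–(2.000,0.360)
cell (1,3): code 1001 → (2.000,3.903)–(1.000,3.528)
cell (2,0): code 0110 → (2.000,0.360)–(3.000,0.450)
cell (2,3): code 1101 → (2.173,4.000)–(2.000,3.903)
cell (2,4): code 1000 → (3.000,4.449)–(2.173,4.000)
cell (3,0): code 0010 → (3.000,0.450)–(3.998,1.000)
cell (3,1): code 0111 → (3.998,1.000)–(4.000,1.002)
cell (3,4): code 1001 → (4.000,4.768)–(3.000,4.449)
cell (4,1): code 0010 → (4.000,1.002)–(4.791,2.000)
cell (4,2): code 0111 → (4.791,2.000)–(5.000,2.322)
cell (4,4): code 1001 → (5.000,4.324)–(4.000,4.768)
cell (5,2): code 0010 → (5.000,2.322)–(5.324,3.000)
cell (5,3): code 0011 → (5.324,3.000)–(5.261,4.000)
cell (5,4): code 0001 → (5.261,4.000)–(5.000,4.324)
total: 18 segments, chained into 1 closed loop(s), length Σ = 14.965345

segments=18 loops=1 length=14.965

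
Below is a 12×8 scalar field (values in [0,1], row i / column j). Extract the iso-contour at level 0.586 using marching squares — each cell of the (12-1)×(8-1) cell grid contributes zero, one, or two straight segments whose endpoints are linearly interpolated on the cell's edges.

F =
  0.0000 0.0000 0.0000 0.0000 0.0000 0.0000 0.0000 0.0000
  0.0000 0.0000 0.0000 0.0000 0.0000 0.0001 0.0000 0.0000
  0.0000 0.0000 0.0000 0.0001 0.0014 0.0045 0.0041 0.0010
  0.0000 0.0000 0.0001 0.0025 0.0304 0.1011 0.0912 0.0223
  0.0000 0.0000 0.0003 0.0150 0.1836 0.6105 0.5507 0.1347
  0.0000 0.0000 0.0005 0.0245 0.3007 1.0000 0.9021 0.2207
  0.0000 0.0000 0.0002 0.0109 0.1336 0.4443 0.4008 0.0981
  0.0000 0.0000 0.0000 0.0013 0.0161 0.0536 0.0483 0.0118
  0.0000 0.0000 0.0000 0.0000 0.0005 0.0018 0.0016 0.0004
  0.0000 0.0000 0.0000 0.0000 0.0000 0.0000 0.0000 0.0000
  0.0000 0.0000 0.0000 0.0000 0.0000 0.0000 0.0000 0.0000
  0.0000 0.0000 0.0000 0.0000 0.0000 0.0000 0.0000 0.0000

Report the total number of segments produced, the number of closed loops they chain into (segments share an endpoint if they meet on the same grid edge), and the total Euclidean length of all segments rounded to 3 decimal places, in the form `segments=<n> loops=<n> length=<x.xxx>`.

segments=8 loops=1 length=5.973

cell (3,4): code 0100 → (3.952,5.000)–(4.000,4.943)
cell (3,5): code 1000 → (4.000,5.410)–(3.952,5.000)
cell (4,4): code 0110 → (4.000,4.943)–(5.000,4.408)
cell (4,5): code 1101 → (4.100,6.000)–(4.000,5.410)
cell (4,6): code 1000 → (5.000,6.464)–(4.100,6.000)
cell (5,4): code 0010 → (5.000,4.408)–(5.745,5.000)
cell (5,5): code 0011 → (5.745,5.000)–(5.631,6.000)
cell (5,6): code 0001 → (5.631,6.000)–(5.000,6.464)
total: 8 segments, chained into 1 closed loop(s), length Σ = 5.973178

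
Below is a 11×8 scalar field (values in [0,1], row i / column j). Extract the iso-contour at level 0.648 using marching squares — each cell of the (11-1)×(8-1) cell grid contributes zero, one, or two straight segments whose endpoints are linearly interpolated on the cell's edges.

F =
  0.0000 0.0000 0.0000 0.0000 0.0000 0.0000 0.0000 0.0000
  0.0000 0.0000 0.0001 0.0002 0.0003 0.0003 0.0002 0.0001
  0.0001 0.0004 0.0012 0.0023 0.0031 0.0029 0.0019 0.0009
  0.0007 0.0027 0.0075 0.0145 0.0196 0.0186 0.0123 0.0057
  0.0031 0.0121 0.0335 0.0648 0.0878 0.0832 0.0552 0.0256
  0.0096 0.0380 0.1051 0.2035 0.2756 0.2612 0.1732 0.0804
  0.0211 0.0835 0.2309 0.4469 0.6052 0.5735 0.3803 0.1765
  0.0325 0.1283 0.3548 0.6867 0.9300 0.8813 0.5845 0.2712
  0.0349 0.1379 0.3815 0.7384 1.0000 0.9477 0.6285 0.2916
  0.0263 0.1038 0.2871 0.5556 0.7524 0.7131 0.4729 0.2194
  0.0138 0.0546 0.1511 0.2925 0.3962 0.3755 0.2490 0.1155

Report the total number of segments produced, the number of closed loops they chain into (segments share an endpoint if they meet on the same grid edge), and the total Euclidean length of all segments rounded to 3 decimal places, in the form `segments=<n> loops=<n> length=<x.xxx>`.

cell (6,2): code 0100 → (6.839,3.000)–(7.000,2.883)
cell (6,3): code 1100 → (6.132,4.000)–(6.839,3.000)
cell (6,4): code 1100 → (6.242,5.000)–(6.132,4.000)
cell (6,5): code 1000 → (7.000,5.786)–(6.242,5.000)
cell (7,2): code 0110 → (7.000,2.883)–(8.000,2.747)
cell (7,5): code 1001 → (8.000,5.939)–(7.000,5.786)
cell (8,2): code 0010 → (8.000,2.747)–(8.495,3.000)
cell (8,3): code 0111 → (8.495,3.000)–(9.000,3.470)
cell (8,5): code 1001 → (9.000,5.271)–(8.000,5.939)
cell (9,3): code 0010 → (9.000,3.470)–(9.293,4.000)
cell (9,4): code 0011 → (9.293,4.000)–(9.193,5.000)
cell (9,5): code 0001 → (9.193,5.000)–(9.000,5.271)
total: 12 segments, chained into 1 closed loop(s), length Σ = 9.934371

segments=12 loops=1 length=9.934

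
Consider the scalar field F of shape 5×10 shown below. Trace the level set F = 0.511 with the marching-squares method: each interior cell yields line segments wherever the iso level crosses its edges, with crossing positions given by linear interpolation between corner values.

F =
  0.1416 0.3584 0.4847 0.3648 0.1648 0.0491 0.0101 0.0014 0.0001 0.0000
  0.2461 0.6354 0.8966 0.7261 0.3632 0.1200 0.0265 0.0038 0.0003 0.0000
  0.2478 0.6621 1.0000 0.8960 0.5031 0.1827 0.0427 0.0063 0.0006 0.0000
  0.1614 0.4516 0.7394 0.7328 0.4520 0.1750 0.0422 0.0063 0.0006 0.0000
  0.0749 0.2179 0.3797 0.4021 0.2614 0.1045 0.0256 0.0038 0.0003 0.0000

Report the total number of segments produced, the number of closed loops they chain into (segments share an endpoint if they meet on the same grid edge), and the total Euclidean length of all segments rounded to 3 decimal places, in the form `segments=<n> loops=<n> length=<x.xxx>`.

segments=12 loops=1 length=10.859

cell (0,0): code 0100 → (0.551,1.000)–(1.000,0.680)
cell (0,1): code 1100 → (0.064,2.000)–(0.551,1.000)
cell (0,2): code 1100 → (0.405,3.000)–(0.064,2.000)
cell (0,3): code 1000 → (1.000,3.593)–(0.405,3.000)
cell (1,0): code 0110 → (1.000,0.680)–(2.000,0.635)
cell (1,3): code 1001 → (2.000,3.980)–(1.000,3.593)
cell (2,0): code 0010 → (2.000,0.635)–(2.718,1.000)
cell (2,1): code 0111 → (2.718,1.000)–(3.000,1.206)
cell (2,3): code 1001 → (3.000,3.790)–(2.000,3.980)
cell (3,1): code 0010 → (3.000,1.206)–(3.635,2.000)
cell (3,2): code 0011 → (3.635,2.000)–(3.671,3.000)
cell (3,3): code 0001 → (3.671,3.000)–(3.000,3.790)
total: 12 segments, chained into 1 closed loop(s), length Σ = 10.859294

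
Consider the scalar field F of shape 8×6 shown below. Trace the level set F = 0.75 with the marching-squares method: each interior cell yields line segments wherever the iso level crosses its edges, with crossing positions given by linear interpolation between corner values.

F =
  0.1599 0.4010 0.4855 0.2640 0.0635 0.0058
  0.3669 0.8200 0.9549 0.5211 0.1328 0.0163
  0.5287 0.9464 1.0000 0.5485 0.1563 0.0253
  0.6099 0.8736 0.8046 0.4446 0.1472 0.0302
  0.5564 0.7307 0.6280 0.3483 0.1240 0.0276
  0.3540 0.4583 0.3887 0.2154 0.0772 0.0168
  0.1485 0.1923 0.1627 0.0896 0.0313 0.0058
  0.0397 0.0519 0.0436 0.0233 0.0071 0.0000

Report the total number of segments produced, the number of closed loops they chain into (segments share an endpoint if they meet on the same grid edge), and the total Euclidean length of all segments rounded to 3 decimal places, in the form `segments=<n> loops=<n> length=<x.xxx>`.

cell (0,0): code 0100 → (0.833,1.000)–(1.000,0.846)
cell (0,1): code 1100 → (0.563,2.000)–(0.833,1.000)
cell (0,2): code 1000 → (1.000,2.472)–(0.563,2.000)
cell (1,0): code 0110 → (1.000,0.846)–(2.000,0.530)
cell (1,2): code 1001 → (2.000,2.554)–(1.000,2.472)
cell (2,0): code 0110 → (2.000,0.530)–(3.000,0.531)
cell (2,2): code 1001 → (3.000,2.152)–(2.000,2.554)
cell (3,0): code 0010 → (3.000,0.531)–(3.865,1.000)
cell (3,1): code 0011 → (3.865,1.000)–(3.309,2.000)
cell (3,2): code 0001 → (3.309,2.000)–(3.000,2.152)
total: 10 segments, chained into 1 closed loop(s), length Σ = 8.508327

segments=10 loops=1 length=8.508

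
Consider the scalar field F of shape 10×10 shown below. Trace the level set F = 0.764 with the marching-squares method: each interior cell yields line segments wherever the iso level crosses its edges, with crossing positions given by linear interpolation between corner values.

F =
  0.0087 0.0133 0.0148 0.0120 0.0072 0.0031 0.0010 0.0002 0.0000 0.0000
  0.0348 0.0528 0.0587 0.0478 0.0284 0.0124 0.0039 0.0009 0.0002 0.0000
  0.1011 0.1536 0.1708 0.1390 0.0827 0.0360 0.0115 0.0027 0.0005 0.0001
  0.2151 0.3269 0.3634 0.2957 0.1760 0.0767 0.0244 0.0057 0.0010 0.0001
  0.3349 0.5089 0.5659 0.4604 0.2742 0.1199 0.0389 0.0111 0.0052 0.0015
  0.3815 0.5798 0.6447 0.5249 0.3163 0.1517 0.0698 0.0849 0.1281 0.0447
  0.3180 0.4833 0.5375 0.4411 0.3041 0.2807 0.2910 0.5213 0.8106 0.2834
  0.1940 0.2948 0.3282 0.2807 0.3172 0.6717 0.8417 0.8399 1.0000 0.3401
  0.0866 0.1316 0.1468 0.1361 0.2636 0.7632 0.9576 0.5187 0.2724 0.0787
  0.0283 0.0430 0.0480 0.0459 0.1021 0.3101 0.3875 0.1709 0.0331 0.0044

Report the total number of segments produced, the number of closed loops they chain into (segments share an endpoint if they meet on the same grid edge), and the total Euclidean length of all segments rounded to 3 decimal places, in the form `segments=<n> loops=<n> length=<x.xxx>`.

cell (5,7): code 0100 → (5.932,8.000)–(6.000,7.839)
cell (5,8): code 1000 → (6.000,8.088)–(5.932,8.000)
cell (6,5): code 0100 → (6.859,6.000)–(7.000,5.543)
cell (6,6): code 1100 → (6.762,7.000)–(6.859,6.000)
cell (6,7): code 1110 → (6.000,7.839)–(6.762,7.000)
cell (6,8): code 1001 → (7.000,8.358)–(6.000,8.088)
cell (7,5): code 0110 → (7.000,5.543)–(8.000,5.004)
cell (7,6): code 1011 → (8.000,6.441)–(7.236,7.000)
cell (7,7): code 0011 → (7.236,7.000)–(7.324,8.000)
cell (7,8): code 0001 → (7.324,8.000)–(7.000,8.358)
cell (8,5): code 0010 → (8.000,5.004)–(8.340,6.000)
cell (8,6): code 0001 → (8.340,6.000)–(8.000,6.441)
total: 12 segments, chained into 1 closed loop(s), length Σ = 9.116317

segments=12 loops=1 length=9.116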